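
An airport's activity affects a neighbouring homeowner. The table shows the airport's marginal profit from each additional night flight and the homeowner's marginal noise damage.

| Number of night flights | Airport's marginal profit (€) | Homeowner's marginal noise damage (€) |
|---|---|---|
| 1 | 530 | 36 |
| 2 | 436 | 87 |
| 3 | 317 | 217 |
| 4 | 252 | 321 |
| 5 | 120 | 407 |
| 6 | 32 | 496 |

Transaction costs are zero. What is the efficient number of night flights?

3

Bargaining reaches the level where marginal profit last exceeds marginal noise damage.
That holds through level 3 (317 ≥ 217) but not at 4 (252 < 321).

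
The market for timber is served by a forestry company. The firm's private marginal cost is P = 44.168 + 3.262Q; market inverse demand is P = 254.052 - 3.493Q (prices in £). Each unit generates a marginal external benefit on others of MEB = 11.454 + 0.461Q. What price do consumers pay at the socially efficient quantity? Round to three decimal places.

Social marginal cost = private MC − MEB = 32.714 + 2.801Q.
Set SMC = demand: 32.714 + 2.801Q = 254.052 - 3.493Q → Q* = 35.1665.
Consumer price on the demand curve at Q*: 254.052 − 3.493×35.1665 = 131.2154.

P = £131.215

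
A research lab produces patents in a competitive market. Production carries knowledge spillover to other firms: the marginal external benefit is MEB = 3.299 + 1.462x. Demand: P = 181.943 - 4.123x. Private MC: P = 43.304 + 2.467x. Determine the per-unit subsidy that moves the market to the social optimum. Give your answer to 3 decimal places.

subsidy = 43.766 per unit

Social marginal cost = private MC − MEB = 40.005 + 1.005x.
Set SMC = demand: 40.005 + 1.005x = 181.943 - 4.123x → x* = 27.6790.
The Pigouvian subsidy equals MEB at x*: 3.299 + 1.462×27.6790 = 43.7657.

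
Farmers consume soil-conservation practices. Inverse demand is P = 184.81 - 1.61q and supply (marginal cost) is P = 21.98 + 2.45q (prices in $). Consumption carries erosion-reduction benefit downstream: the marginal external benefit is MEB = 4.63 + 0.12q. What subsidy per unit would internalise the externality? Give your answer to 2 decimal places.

Social marginal benefit = demand + MEB = 189.44 - 1.49q.
Set SMB = MC: 189.44 - 1.49q = 21.98 + 2.45q → q* = 42.5025.
The Pigouvian subsidy equals MEB at q*: 4.63 + 0.12×42.5025 = 9.7303.

subsidy = $9.73 per unit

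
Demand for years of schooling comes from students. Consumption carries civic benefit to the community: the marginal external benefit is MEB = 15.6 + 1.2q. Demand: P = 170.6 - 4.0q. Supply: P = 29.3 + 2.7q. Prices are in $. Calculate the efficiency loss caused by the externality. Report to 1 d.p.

DWL = $152.1

Market equilibrium (private): 29.3 + 2.7q = 170.6 - 4.0q → q_m = 21.0896.
Social marginal benefit = demand + MEB = 186.2 - 2.8q.
Set SMB = MC: 186.2 - 2.8q = 29.3 + 2.7q → q* = 28.5273.
Height of the DWL triangle at q_m is SMB(q_m) − MC(q_m) = MEB(q_m) = 40.9075.
DWL = ½ × 7.4377 × 40.9075 = 152.1289.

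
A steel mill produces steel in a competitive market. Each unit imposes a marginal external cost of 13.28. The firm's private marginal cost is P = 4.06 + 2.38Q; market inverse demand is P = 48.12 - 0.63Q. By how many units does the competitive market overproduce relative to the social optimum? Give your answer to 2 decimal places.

4.41 units

Market equilibrium (private): 4.06 + 2.38Q = 48.12 - 0.63Q → Q_m = 14.6379.
Social marginal cost = private MC + MEC = 17.34 + 2.38Q.
Set SMC = demand: 17.34 + 2.38Q = 48.12 - 0.63Q → Q* = 10.2259.
Gap = |14.6379 − 10.2259| = 4.4120.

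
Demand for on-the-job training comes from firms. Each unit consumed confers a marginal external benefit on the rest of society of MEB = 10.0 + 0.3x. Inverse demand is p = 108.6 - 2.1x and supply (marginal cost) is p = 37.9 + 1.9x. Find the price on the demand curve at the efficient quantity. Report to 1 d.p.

Social marginal benefit = demand + MEB = 118.6 - 1.8x.
Set SMB = MC: 118.6 - 1.8x = 37.9 + 1.9x → x* = 21.8108.
Consumer price on the demand curve at x*: 108.6 − 2.1×21.8108 = 62.7973.

P = 62.8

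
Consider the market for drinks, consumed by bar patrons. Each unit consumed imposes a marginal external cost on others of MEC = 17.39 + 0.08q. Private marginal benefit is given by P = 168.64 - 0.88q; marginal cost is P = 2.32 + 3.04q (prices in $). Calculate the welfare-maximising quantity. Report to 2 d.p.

q* = 37.23

Social marginal benefit = demand − MEC = 151.25 - 0.96q.
Set SMB = MC: 151.25 - 0.96q = 2.32 + 3.04q → q* = 37.2325.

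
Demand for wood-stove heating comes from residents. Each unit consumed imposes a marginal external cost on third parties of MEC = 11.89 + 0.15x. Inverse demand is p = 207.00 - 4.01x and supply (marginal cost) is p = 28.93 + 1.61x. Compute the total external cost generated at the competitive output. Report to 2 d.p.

452.03

Market equilibrium (private): 28.93 + 1.61x = 207.00 - 4.01x → x_m = 31.6851.
Total external cost = ∫₀^{x_m} (11.89 + 0.15x) dx = 11.89×31.6851 + ½×0.15×31.6851² = 452.0318.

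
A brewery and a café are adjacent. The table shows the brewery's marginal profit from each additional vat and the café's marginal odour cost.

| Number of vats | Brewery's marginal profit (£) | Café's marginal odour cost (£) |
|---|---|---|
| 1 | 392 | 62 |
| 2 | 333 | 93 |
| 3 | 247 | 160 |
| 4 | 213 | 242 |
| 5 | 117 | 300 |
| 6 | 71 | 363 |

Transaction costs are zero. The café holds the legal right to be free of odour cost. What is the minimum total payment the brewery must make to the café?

£315

Efficient level: marginal profit ≥ marginal odour cost through level 3, so k* = 3.
With the café holding the right, the brewery must at least compensate total damage at k*: 62 + 93 + 160 = 315.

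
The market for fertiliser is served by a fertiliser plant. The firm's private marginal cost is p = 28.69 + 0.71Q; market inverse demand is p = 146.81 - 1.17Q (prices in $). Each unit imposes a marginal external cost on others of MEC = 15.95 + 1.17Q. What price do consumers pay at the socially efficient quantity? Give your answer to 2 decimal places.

Social marginal cost = private MC + MEC = 44.64 + 1.88Q.
Set SMC = demand: 44.64 + 1.88Q = 146.81 - 1.17Q → Q* = 33.4984.
Consumer price on the demand curve at Q*: 146.81 − 1.17×33.4984 = 107.6169.

P = $107.62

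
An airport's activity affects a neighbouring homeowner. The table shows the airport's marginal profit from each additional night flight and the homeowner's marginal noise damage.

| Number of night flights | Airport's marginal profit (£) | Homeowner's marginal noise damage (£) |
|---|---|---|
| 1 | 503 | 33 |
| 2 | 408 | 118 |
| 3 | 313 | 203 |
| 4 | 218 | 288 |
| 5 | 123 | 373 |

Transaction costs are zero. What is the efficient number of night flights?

Bargaining reaches the level where marginal profit last exceeds marginal noise damage.
That holds through level 3 (313 ≥ 203) but not at 4 (218 < 288).

3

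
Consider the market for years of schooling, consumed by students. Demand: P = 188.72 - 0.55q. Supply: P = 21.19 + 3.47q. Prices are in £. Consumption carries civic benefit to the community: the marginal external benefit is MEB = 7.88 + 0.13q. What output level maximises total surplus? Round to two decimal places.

q* = 45.09

Social marginal benefit = demand + MEB = 196.60 - 0.42q.
Set SMB = MC: 196.60 - 0.42q = 21.19 + 3.47q → q* = 45.0925.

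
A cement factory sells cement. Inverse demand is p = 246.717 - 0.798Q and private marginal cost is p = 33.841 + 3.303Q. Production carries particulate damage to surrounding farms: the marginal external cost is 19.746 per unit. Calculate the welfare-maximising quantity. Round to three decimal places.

Social marginal cost = private MC + MEC = 53.587 + 3.303Q.
Set SMC = demand: 53.587 + 3.303Q = 246.717 - 0.798Q → Q* = 47.0934.

Q* = 47.093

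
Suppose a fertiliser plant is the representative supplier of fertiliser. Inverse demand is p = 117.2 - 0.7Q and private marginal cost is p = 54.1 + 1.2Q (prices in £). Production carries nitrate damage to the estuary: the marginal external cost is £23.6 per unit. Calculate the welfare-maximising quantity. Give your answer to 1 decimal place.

Social marginal cost = private MC + MEC = 77.7 + 1.2Q.
Set SMC = demand: 77.7 + 1.2Q = 117.2 - 0.7Q → Q* = 20.7895.

Q* = 20.8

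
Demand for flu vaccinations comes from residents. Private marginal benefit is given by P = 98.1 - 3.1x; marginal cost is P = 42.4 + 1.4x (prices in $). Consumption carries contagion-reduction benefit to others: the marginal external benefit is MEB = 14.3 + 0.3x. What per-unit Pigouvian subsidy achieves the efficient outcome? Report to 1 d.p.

subsidy = $19.3 per unit

Social marginal benefit = demand + MEB = 112.4 - 2.8x.
Set SMB = MC: 112.4 - 2.8x = 42.4 + 1.4x → x* = 16.6667.
The Pigouvian subsidy equals MEB at x*: 14.3 + 0.3×16.6667 = 19.3000.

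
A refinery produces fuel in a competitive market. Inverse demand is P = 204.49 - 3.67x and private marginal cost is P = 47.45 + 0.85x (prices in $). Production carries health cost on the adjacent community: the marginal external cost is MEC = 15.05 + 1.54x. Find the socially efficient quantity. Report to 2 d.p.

Social marginal cost = private MC + MEC = 62.50 + 2.39x.
Set SMC = demand: 62.50 + 2.39x = 204.49 - 3.67x → x* = 23.4307.

x* = 23.43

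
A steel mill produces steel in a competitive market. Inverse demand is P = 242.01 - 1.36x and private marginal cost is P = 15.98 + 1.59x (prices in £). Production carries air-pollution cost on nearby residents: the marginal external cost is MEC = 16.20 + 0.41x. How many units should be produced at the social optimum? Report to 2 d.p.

Social marginal cost = private MC + MEC = 32.18 + 2.00x.
Set SMC = demand: 32.18 + 2.00x = 242.01 - 1.36x → x* = 62.4494.

x* = 62.45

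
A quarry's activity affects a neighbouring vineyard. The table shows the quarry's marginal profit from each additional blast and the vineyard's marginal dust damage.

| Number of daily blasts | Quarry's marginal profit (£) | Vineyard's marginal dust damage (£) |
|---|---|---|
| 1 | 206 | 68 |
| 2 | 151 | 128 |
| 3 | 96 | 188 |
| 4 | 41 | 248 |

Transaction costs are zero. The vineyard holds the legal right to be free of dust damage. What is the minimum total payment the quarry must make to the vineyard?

£196

Efficient level: marginal profit ≥ marginal dust damage through level 2, so k* = 2.
With the vineyard holding the right, the quarry must at least compensate total damage at k*: 68 + 128 = 196.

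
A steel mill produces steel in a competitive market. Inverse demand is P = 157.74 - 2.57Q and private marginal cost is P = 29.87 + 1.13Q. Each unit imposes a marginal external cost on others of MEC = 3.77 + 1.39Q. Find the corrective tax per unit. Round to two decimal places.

Social marginal cost = private MC + MEC = 33.64 + 2.52Q.
Set SMC = demand: 33.64 + 2.52Q = 157.74 - 2.57Q → Q* = 24.3811.
The Pigouvian tax equals MEC at Q*: 3.77 + 1.39×24.3811 = 37.6597.

tax = 37.66 per unit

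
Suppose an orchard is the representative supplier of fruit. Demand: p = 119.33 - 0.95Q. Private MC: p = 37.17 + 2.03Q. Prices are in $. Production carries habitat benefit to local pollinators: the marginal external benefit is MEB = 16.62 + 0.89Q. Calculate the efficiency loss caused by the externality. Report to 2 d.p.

DWL = $405.25

Market equilibrium (private): 37.17 + 2.03Q = 119.33 - 0.95Q → Q_m = 27.5705.
Social marginal cost = private MC − MEB = 20.55 + 1.14Q.
Set SMC = demand: 20.55 + 1.14Q = 119.33 - 0.95Q → Q* = 47.2632.
The welfare-loss triangle has base |Q_m − Q*| and height MEB(Q_m) (the vertical gap between SMC and demand is zero at Q* and MEB at Q_m).
DWL = ½ × 19.6927 × 41.1577 = 405.2531.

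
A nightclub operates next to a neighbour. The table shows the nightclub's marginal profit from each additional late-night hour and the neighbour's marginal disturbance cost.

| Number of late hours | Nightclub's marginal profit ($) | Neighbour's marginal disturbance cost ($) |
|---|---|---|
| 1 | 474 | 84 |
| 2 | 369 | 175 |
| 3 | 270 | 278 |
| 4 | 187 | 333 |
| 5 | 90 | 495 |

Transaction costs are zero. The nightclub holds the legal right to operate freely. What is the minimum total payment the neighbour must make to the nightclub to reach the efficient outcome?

Left alone the nightclub would choose level 5 (marginal profit stays positive).
Efficient level: k* = 2 (marginal profit ≥ marginal disturbance cost through 2).
The neighbour must at least cover the nightclub's forgone profit from cutting 5→2: 270 + 187 + 90 = 547.

$547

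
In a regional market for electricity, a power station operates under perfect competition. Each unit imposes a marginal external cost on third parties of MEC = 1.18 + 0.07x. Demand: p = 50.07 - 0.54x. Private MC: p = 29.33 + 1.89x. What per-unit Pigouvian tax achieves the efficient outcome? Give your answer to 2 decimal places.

tax = 1.73 per unit

Social marginal cost = private MC + MEC = 30.51 + 1.96x.
Set SMC = demand: 30.51 + 1.96x = 50.07 - 0.54x → x* = 7.8240.
The Pigouvian tax equals MEC at x*: 1.18 + 0.07×7.8240 = 1.7277.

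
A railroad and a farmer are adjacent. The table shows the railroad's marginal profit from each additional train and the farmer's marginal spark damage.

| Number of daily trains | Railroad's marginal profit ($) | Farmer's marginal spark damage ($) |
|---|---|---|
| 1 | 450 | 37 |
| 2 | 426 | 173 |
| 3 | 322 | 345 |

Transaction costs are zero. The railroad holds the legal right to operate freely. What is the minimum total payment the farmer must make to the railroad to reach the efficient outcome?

Left alone the railroad would choose level 3 (marginal profit stays positive).
Efficient level: k* = 2 (marginal profit ≥ marginal spark damage through 2).
The farmer must at least cover the railroad's forgone profit from cutting 3→2: 322 = 322.

$322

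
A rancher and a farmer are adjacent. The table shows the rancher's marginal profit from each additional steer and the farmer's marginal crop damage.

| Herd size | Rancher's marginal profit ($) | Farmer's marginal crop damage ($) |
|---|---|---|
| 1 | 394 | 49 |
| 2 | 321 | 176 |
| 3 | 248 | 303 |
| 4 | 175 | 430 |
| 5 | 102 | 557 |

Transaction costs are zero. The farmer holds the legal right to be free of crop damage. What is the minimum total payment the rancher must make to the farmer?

$225

Efficient level: marginal profit ≥ marginal crop damage through level 2, so k* = 2.
With the farmer holding the right, the rancher must at least compensate total damage at k*: 49 + 176 = 225.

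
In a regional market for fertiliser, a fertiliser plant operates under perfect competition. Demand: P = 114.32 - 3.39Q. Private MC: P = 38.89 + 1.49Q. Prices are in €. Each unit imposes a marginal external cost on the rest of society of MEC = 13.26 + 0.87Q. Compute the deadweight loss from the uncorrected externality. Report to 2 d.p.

Market equilibrium (private): 38.89 + 1.49Q = 114.32 - 3.39Q → Q_m = 15.4570.
Social marginal cost = private MC + MEC = 52.15 + 2.36Q.
Set SMC = demand: 52.15 + 2.36Q = 114.32 - 3.39Q → Q* = 10.8122.
The welfare-loss triangle has base |Q_m − Q*| and height MEC(Q_m) (the vertical gap between SMC and demand is zero at Q* and MEC at Q_m).
DWL = ½ × 4.6448 × 26.7076 = 62.0257.

DWL = €62.03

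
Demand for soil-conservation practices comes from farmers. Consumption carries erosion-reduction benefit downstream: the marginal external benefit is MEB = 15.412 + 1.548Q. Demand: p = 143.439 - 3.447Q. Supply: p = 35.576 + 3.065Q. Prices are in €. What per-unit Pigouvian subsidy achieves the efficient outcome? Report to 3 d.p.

Social marginal benefit = demand + MEB = 158.851 - 1.899Q.
Set SMB = MC: 158.851 - 1.899Q = 35.576 + 3.065Q → Q* = 24.8338.
The Pigouvian subsidy equals MEB at Q*: 15.412 + 1.548×24.8338 = 53.8547.

subsidy = €53.855 per unit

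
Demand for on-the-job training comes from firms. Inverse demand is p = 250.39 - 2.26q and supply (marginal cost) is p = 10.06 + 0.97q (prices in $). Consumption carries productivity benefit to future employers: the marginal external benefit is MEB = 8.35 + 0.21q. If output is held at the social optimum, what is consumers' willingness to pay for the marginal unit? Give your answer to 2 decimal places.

Social marginal benefit = demand + MEB = 258.74 - 2.05q.
Set SMB = MC: 258.74 - 2.05q = 10.06 + 0.97q → q* = 82.3444.
Consumer price on the demand curve at q*: 250.39 − 2.26×82.3444 = 64.2917.

P = $64.29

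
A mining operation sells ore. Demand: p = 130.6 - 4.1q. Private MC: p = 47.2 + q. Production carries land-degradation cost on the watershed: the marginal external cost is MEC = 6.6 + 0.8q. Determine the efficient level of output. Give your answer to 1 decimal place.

q* = 13.0

Social marginal cost = private MC + MEC = 53.8 + 1.8q.
Set SMC = demand: 53.8 + 1.8q = 130.6 - 4.1q → q* = 13.0169.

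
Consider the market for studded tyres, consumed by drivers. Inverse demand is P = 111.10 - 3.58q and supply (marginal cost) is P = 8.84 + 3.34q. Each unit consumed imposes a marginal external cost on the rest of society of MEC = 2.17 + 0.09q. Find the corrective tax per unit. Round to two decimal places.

tax = 3.46 per unit

Social marginal benefit = demand − MEC = 108.93 - 3.67q.
Set SMB = MC: 108.93 - 3.67q = 8.84 + 3.34q → q* = 14.2782.
The Pigouvian tax equals MEC at q*: 2.17 + 0.09×14.2782 = 3.4550.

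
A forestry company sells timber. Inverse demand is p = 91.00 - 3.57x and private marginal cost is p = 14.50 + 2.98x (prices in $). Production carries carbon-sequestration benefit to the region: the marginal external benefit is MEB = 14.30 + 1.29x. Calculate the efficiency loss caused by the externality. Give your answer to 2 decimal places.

Market equilibrium (private): 14.50 + 2.98x = 91.00 - 3.57x → x_m = 11.6794.
Social marginal cost = private MC − MEB = 0.20 + 1.69x.
Set SMC = demand: 0.20 + 1.69x = 91.00 - 3.57x → x* = 17.2624.
Between x* and x_m the wedge demand − SMC runs linearly from 0 to MEB(x_m), so the loss is a triangle.
DWL = ½ × 5.5830 × 29.3664 = 81.9763.

DWL = $81.98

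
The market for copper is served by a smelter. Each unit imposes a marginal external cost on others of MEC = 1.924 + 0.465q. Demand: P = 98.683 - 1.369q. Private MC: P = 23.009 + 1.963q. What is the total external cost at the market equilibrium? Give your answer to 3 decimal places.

163.621

Market equilibrium (private): 23.009 + 1.963q = 98.683 - 1.369q → q_m = 22.7113.
Total external cost = ∫₀^{q_m} (1.924 + 0.465q) dq = 1.924×22.7113 + ½×0.465×22.7113² = 163.6208.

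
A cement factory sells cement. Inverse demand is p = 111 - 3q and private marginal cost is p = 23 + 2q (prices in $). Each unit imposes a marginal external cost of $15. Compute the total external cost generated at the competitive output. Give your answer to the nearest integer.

Market equilibrium (private): 23 + 2q = 111 - 3q → q_m = 17.6000.
Total external cost = MEC × q_m = 15 × 17.6000 = 264.0000.

$264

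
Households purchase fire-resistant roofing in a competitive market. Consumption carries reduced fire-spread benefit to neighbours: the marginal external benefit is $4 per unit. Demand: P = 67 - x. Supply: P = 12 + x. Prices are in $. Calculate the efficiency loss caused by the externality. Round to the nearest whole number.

Market equilibrium (private): 12 + x = 67 - x → x_m = 27.5000.
Social marginal benefit = demand + MEB = 71 - x.
Set SMB = MC: 71 - x = 12 + x → x* = 29.5000.
Height of the DWL triangle at x_m is SMB(x_m) − MC(x_m) = MEB(x_m) = 4.0000.
DWL = ½ × 2.0000 × 4.0000 = 4.0000.

DWL = $4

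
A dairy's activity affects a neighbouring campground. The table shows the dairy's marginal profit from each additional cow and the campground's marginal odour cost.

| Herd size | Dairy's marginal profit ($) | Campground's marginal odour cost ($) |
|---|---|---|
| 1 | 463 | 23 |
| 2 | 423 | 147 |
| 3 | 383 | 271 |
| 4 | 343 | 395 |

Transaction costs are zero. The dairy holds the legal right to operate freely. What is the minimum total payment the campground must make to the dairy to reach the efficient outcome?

Left alone the dairy would choose level 4 (marginal profit stays positive).
Efficient level: k* = 3 (marginal profit ≥ marginal odour cost through 3).
The campground must at least cover the dairy's forgone profit from cutting 4→3: 343 = 343.

$343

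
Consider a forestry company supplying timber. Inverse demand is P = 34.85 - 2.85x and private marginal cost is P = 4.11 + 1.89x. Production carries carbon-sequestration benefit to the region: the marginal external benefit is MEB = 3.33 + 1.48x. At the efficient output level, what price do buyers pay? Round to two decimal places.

P = 5.06

Social marginal cost = private MC − MEB = 0.78 + 0.41x.
Set SMC = demand: 0.78 + 0.41x = 34.85 - 2.85x → x* = 10.4509.
Consumer price on the demand curve at x*: 34.85 − 2.85×10.4509 = 5.0649.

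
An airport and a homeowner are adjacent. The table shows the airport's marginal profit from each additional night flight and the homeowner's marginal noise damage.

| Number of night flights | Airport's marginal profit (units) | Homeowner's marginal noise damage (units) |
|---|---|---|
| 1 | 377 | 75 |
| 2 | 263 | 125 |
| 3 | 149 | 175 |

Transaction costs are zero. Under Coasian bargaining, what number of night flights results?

Bargaining reaches the level where marginal profit last exceeds marginal noise damage.
That holds through level 2 (263 ≥ 125) but not at 3 (149 < 175).

2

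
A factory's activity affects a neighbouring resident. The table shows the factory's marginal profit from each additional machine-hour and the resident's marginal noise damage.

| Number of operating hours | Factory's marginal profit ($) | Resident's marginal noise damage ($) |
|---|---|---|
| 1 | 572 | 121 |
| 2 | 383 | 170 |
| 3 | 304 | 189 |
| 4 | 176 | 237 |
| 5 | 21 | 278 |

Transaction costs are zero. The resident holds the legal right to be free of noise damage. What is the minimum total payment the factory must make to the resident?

Efficient level: marginal profit ≥ marginal noise damage through level 3, so k* = 3.
With the resident holding the right, the factory must at least compensate total damage at k*: 121 + 170 + 189 = 480.

$480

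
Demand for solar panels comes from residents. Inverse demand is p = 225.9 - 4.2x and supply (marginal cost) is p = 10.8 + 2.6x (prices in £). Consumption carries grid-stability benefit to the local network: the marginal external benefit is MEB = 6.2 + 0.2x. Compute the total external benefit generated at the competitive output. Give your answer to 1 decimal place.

£296.2

Market equilibrium (private): 10.8 + 2.6x = 225.9 - 4.2x → x_m = 31.6324.
Total external benefit = ∫₀^{x_m} (6.2 + 0.2x) dx = 6.2×31.6324 + ½×0.2×31.6324² = 296.1818.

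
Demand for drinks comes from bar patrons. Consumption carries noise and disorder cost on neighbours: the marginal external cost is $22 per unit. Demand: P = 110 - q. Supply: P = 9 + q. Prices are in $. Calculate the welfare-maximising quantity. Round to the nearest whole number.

Social marginal benefit = demand − MEC = 88 - q.
Set SMB = MC: 88 - q = 9 + q → q* = 39.5000.

q* = 40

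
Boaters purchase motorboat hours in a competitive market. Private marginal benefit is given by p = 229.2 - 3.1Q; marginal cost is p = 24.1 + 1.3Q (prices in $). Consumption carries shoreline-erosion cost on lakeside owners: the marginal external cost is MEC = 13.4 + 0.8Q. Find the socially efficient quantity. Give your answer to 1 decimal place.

Social marginal benefit = demand − MEC = 215.8 - 3.9Q.
Set SMB = MC: 215.8 - 3.9Q = 24.1 + 1.3Q → Q* = 36.8654.

Q* = 36.9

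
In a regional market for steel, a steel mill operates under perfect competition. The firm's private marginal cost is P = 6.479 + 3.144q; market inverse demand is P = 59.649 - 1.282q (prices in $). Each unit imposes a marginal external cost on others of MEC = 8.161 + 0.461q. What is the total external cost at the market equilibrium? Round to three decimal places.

Market equilibrium (private): 6.479 + 3.144q = 59.649 - 1.282q → q_m = 12.0131.
Total external cost = ∫₀^{q_m} (8.161 + 0.461q) dq = 8.161×12.0131 + ½×0.461×12.0131² = 131.3034.

$131.303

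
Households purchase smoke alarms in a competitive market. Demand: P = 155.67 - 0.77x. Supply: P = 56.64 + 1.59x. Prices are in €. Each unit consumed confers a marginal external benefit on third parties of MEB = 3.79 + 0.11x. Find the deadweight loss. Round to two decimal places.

DWL = €15.70

Market equilibrium (private): 56.64 + 1.59x = 155.67 - 0.77x → x_m = 41.9619.
Social marginal benefit = demand + MEB = 159.46 - 0.66x.
Set SMB = MC: 159.46 - 0.66x = 56.64 + 1.59x → x* = 45.6978.
The loss is the area between SMB and MC from x* to x_m; with linear curves that's a triangle of height MEB(x_m).
DWL = ½ × 3.7359 × 8.4058 = 15.7016.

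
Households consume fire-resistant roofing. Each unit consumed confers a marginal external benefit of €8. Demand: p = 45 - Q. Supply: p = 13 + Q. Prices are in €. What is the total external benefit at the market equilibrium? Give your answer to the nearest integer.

Market equilibrium (private): 13 + Q = 45 - Q → Q_m = 16.0000.
Total external benefit = MEB × Q_m = 8 × 16.0000 = 128.0000.

€128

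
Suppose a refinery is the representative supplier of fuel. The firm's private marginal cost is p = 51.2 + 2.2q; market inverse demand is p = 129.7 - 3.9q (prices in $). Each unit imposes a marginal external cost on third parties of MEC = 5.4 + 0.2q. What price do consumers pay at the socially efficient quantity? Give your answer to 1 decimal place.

Social marginal cost = private MC + MEC = 56.6 + 2.4q.
Set SMC = demand: 56.6 + 2.4q = 129.7 - 3.9q → q* = 11.6032.
Consumer price on the demand curve at q*: 129.7 − 3.9×11.6032 = 84.4475.

P = $84.4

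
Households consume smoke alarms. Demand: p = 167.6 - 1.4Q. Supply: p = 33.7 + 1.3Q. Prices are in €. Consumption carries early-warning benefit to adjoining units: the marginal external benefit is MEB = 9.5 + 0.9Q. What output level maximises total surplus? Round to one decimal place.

Social marginal benefit = demand + MEB = 177.1 - 0.5Q.
Set SMB = MC: 177.1 - 0.5Q = 33.7 + 1.3Q → Q* = 79.6667.

Q* = 79.7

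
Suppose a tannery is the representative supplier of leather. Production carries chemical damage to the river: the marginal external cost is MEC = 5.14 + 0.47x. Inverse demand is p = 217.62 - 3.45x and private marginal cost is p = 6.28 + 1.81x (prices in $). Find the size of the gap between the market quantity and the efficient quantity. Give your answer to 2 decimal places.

4.19 units

Market equilibrium (private): 6.28 + 1.81x = 217.62 - 3.45x → x_m = 40.1787.
Social marginal cost = private MC + MEC = 11.42 + 2.28x.
Set SMC = demand: 11.42 + 2.28x = 217.62 - 3.45x → x* = 35.9860.
Gap = |40.1787 − 35.9860| = 4.1927.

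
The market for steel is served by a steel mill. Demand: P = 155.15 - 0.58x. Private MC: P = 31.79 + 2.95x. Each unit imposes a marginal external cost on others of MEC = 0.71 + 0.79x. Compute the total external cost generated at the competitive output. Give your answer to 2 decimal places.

507.20

Market equilibrium (private): 31.79 + 2.95x = 155.15 - 0.58x → x_m = 34.9462.
Total external cost = ∫₀^{x_m} (0.71 + 0.79x) dx = 0.71×34.9462 + ½×0.79×34.9462² = 507.2004.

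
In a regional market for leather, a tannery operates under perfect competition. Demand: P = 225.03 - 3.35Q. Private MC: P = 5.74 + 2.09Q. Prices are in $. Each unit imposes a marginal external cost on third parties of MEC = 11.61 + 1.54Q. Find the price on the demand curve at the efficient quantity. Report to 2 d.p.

Social marginal cost = private MC + MEC = 17.35 + 3.63Q.
Set SMC = demand: 17.35 + 3.63Q = 225.03 - 3.35Q → Q* = 29.7536.
Consumer price on the demand curve at Q*: 225.03 − 3.35×29.7536 = 125.3554.

P = $125.36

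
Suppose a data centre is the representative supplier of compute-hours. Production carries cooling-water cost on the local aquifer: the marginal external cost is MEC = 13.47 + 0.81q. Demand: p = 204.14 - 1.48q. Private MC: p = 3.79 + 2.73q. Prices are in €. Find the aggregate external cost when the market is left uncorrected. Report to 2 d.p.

Market equilibrium (private): 3.79 + 2.73q = 204.14 - 1.48q → q_m = 47.5891.
Total external cost = ∫₀^{q_m} (13.47 + 0.81q) dq = 13.47×47.5891 + ½×0.81×47.5891² = 1558.2378.

€1558.24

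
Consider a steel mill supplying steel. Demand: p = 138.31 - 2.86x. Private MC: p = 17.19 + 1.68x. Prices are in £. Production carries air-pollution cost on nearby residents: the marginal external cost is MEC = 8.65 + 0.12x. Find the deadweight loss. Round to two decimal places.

DWL = £15.07

Market equilibrium (private): 17.19 + 1.68x = 138.31 - 2.86x → x_m = 26.6784.
Social marginal cost = private MC + MEC = 25.84 + 1.80x.
Set SMC = demand: 25.84 + 1.80x = 138.31 - 2.86x → x* = 24.1352.
The welfare-loss triangle has base |x_m − x*| and height MEC(x_m) (the vertical gap between SMC and demand is zero at x* and MEC at x_m).
DWL = ½ × 2.5432 × 11.8514 = 15.0702.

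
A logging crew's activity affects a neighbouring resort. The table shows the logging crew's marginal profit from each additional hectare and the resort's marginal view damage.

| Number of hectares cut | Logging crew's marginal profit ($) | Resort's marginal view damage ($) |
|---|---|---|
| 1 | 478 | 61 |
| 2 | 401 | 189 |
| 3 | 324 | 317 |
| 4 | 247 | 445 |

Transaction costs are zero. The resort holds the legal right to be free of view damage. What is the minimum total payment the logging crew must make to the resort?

Efficient level: marginal profit ≥ marginal view damage through level 3, so k* = 3.
With the resort holding the right, the logging crew must at least compensate total damage at k*: 61 + 189 + 317 = 567.

$567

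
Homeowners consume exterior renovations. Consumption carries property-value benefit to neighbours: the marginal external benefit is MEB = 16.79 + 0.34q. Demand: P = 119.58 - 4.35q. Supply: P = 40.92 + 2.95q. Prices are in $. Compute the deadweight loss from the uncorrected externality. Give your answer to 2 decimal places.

Market equilibrium (private): 40.92 + 2.95q = 119.58 - 4.35q → q_m = 10.7753.
Social marginal benefit = demand + MEB = 136.37 - 4.01q.
Set SMB = MC: 136.37 - 4.01q = 40.92 + 2.95q → q* = 13.7141.
Between q* and q_m the wedge SMB − MC runs linearly from 0 to MEB(q_m), so the loss is a triangle.
DWL = ½ × 2.9388 × 20.4536 = 30.0545.

DWL = $30.05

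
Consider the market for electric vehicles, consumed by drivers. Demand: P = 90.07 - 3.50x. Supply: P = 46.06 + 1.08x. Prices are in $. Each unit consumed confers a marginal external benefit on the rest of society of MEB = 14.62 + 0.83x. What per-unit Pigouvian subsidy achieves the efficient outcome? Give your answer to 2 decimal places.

Social marginal benefit = demand + MEB = 104.69 - 2.67x.
Set SMB = MC: 104.69 - 2.67x = 46.06 + 1.08x → x* = 15.6347.
The Pigouvian subsidy equals MEB at x*: 14.62 + 0.83×15.6347 = 27.5968.

subsidy = $27.60 per unit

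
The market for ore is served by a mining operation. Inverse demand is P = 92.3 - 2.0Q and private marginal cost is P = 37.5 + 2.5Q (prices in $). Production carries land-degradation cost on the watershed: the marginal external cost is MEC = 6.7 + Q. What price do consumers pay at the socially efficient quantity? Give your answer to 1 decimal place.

P = $74.8

Social marginal cost = private MC + MEC = 44.2 + 3.5Q.
Set SMC = demand: 44.2 + 3.5Q = 92.3 - 2.0Q → Q* = 8.7455.
Consumer price on the demand curve at Q*: 92.3 − 2.0×8.7455 = 74.8090.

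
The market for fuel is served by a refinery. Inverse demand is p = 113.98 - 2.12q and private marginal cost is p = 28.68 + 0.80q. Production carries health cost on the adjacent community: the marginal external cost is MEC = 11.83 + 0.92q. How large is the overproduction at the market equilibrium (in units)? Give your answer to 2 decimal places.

Market equilibrium (private): 28.68 + 0.80q = 113.98 - 2.12q → q_m = 29.2123.
Social marginal cost = private MC + MEC = 40.51 + 1.72q.
Set SMC = demand: 40.51 + 1.72q = 113.98 - 2.12q → q* = 19.1328.
Gap = |29.2123 − 19.1328| = 10.0795.

10.08 units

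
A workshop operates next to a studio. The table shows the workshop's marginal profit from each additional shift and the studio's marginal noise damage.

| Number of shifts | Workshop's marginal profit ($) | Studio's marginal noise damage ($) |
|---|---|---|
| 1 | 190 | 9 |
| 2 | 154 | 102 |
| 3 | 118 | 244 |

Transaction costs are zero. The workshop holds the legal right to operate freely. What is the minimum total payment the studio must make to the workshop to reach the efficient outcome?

$118

Left alone the workshop would choose level 3 (marginal profit stays positive).
Efficient level: k* = 2 (marginal profit ≥ marginal noise damage through 2).
The studio must at least cover the workshop's forgone profit from cutting 3→2: 118 = 118.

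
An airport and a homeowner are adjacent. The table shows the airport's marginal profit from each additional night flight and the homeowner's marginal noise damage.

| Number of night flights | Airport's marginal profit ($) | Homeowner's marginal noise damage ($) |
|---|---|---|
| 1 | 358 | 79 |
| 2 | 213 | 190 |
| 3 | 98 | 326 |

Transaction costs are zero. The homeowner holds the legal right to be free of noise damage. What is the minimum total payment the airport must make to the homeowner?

$269

Efficient level: marginal profit ≥ marginal noise damage through level 2, so k* = 2.
With the homeowner holding the right, the airport must at least compensate total damage at k*: 79 + 190 = 269.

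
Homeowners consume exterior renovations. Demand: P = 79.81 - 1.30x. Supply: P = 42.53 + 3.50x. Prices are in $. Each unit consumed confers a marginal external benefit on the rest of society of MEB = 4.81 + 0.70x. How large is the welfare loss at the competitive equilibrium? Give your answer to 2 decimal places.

Market equilibrium (private): 42.53 + 3.50x = 79.81 - 1.30x → x_m = 7.7667.
Social marginal benefit = demand + MEB = 84.62 - 0.60x.
Set SMB = MC: 84.62 - 0.60x = 42.53 + 3.50x → x* = 10.2659.
The loss is the area between SMB and MC from x* to x_m; with linear curves that's a triangle of height MEB(x_m).
DWL = ½ × 2.4992 × 10.2467 = 12.8043.

DWL = $12.80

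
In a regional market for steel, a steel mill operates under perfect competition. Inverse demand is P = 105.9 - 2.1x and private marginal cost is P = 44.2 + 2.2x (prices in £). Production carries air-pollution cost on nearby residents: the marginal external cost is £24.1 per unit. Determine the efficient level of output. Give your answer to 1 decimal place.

Social marginal cost = private MC + MEC = 68.3 + 2.2x.
Set SMC = demand: 68.3 + 2.2x = 105.9 - 2.1x → x* = 8.7442.

x* = 8.7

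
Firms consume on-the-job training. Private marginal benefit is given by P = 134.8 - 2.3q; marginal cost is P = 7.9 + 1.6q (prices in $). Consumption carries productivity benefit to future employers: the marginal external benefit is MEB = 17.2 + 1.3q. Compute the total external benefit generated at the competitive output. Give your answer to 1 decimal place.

Market equilibrium (private): 7.9 + 1.6q = 134.8 - 2.3q → q_m = 32.5385.
Total external benefit = ∫₀^{q_m} (17.2 + 1.3q) dq = 17.2×32.5385 + ½×1.3×32.5385² = 1247.8523.

$1247.9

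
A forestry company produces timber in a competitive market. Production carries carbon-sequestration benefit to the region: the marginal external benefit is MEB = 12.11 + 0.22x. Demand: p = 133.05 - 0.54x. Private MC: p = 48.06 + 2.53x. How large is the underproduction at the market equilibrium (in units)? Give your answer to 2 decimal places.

6.39 units

Market equilibrium (private): 48.06 + 2.53x = 133.05 - 0.54x → x_m = 27.6840.
Social marginal cost = private MC − MEB = 35.95 + 2.31x.
Set SMC = demand: 35.95 + 2.31x = 133.05 - 0.54x → x* = 34.0702.
Gap = |27.6840 − 34.0702| = 6.3862.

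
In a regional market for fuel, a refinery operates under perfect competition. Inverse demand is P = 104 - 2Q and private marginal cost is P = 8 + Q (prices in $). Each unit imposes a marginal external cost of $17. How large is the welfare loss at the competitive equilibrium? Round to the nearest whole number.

DWL = $48

Market equilibrium (private): 8 + Q = 104 - 2Q → Q_m = 32.0000.
Social marginal cost = private MC + MEC = 25 + Q.
Set SMC = demand: 25 + Q = 104 - 2Q → Q* = 26.3333.
The welfare-loss triangle has base |Q_m − Q*| and height MEC(Q_m) (the vertical gap between SMC and demand is zero at Q* and MEC at Q_m).
DWL = ½ × 5.6667 × 17.0000 = 48.1670.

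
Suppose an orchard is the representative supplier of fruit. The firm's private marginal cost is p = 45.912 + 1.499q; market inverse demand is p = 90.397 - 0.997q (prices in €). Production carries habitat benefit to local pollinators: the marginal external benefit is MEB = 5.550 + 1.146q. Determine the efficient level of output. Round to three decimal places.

q* = 37.063

Social marginal cost = private MC − MEB = 40.362 + 0.353q.
Set SMC = demand: 40.362 + 0.353q = 90.397 - 0.997q → q* = 37.0630.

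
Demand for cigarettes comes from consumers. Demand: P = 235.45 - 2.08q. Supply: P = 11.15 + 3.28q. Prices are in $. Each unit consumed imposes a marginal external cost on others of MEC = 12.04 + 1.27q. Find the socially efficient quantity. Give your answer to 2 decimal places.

Social marginal benefit = demand − MEC = 223.41 - 3.35q.
Set SMB = MC: 223.41 - 3.35q = 11.15 + 3.28q → q* = 32.0151.

q* = 32.02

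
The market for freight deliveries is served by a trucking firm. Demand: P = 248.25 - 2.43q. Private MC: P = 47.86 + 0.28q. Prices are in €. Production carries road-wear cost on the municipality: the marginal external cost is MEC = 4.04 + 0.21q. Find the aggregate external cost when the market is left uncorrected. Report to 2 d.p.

€872.86

Market equilibrium (private): 47.86 + 0.28q = 248.25 - 2.43q → q_m = 73.9446.
Total external cost = ∫₀^{q_m} (4.04 + 0.21q) dq = 4.04×73.9446 + ½×0.21×73.9446² = 872.8556.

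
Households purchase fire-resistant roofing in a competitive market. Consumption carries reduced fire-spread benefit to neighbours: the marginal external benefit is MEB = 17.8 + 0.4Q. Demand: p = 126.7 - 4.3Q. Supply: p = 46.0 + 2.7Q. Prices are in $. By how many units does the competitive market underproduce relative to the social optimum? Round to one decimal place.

Market equilibrium (private): 46.0 + 2.7Q = 126.7 - 4.3Q → Q_m = 11.5286.
Social marginal benefit = demand + MEB = 144.5 - 3.9Q.
Set SMB = MC: 144.5 - 3.9Q = 46.0 + 2.7Q → Q* = 14.9242.
Gap = |11.5286 − 14.9242| = 3.3956.

3.4 units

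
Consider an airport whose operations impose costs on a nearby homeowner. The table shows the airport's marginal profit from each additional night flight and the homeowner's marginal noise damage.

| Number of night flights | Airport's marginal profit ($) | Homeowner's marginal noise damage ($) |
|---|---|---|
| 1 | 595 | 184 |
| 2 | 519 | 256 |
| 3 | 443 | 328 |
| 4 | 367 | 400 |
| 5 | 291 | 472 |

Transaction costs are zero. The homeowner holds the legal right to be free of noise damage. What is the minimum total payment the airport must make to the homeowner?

$768

Efficient level: marginal profit ≥ marginal noise damage through level 3, so k* = 3.
With the homeowner holding the right, the airport must at least compensate total damage at k*: 184 + 256 + 328 = 768.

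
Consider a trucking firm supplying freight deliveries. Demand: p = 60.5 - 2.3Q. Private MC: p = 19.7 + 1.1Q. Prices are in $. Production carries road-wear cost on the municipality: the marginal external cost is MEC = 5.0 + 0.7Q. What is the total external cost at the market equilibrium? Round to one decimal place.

Market equilibrium (private): 19.7 + 1.1Q = 60.5 - 2.3Q → Q_m = 12.0000.
Total external cost = ∫₀^{Q_m} (5.0 + 0.7Q) dQ = 5.0×12.0000 + ½×0.7×12.0000² = 110.4000.

$110.4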